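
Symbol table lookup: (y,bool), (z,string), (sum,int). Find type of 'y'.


Lookup 'y' → type bool


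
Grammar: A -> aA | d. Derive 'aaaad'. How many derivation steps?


Derivation: A => aA => aaA => aaaA => aaaaA => aaaad
Steps: 5


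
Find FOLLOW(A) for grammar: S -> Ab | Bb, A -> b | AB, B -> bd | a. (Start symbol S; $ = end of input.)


$ ∈ FOLLOW(S). For each A -> αBβ: add FIRST(β)\{ε} to FOLLOW(B); if β nullable, add FOLLOW(A).
FOLLOW(A) = {a, b}


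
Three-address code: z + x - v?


Break into single-operator statements:
t1 = z + x
t2 = t1 - v


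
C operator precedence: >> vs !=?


'>>' is shift (level 8); '!=' is equality (level 6)
Higher level binds tighter
'>>' has higher precedence than '!='


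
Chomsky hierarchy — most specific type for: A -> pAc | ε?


Single nonterminal LHS, but p^n c^n is not regular
Classification: Type 2 (Context-Free)


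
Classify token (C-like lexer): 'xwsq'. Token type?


Pattern: letter/underscore followed by alphanumerics, not a keyword
Type: IDENTIFIER


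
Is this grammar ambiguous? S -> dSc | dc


balanced d^n…c^n: each string has a unique parse
Unambiguous


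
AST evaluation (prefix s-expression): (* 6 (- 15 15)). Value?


Evaluate inner: (- 15 15) = 0
Evaluate root: (* 6 0) = 0
Result: 0


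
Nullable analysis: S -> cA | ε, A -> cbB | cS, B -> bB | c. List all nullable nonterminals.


A nonterminal is nullable iff some alternative derives ε (directly, or every symbol in it is nullable)
Nullable: {S}


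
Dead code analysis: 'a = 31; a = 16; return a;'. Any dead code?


first assignment to a is overwritten before any read
Dead: 'a = 31'


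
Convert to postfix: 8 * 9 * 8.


Left to right (same or higher precedence on left)
Postfix: 8 9 * 8 *


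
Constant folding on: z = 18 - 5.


18 - 5 = 13 at compile time
Optimized: z = 13


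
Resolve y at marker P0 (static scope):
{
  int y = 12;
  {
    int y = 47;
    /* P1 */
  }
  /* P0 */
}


y declared in the same block as P0
y = 12


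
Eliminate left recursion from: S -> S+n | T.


Left-recursive alternatives: S+n; non-recursive: T
Introduce S': S -> TS', S' -> +nS' | ε


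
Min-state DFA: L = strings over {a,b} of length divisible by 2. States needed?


Track length mod 2: states 0..1, accept at 0
Minimal DFA: 2 states


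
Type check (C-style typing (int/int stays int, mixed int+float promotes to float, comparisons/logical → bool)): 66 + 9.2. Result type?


Operand types: int + float
Rule: mixed int/float promotes to float; int/int stays int
Result type: float


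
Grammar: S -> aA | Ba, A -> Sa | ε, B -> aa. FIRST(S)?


Per alternative of S: FIRST(aA) = {a}; FIRST(Ba) = {a}
FIRST(S) = {a}


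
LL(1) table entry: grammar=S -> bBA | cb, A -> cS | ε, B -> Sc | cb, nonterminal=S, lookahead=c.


For [S, c]: 'c' ∈ FIRST(cb)
Entry: S -> cb


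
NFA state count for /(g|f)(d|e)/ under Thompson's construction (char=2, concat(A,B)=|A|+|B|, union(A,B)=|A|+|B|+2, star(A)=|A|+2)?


Syntax tree has 4 char leaf(s), 2 union(s), 0 star(s)
chars contribute 4×2 = 8; each union adds +2; each star adds +2
Total: 8 + 4 + 0 = 12 states


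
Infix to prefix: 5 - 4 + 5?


left-to-right (same/higher precedence on left): tree is (+ (- 5 4) 5)
Prefix: + - 5 4 5


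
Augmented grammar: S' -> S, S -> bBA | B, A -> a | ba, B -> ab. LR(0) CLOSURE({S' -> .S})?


Start: S' -> .S
For each item with dot before a nonterminal B, add B -> .γ for every B-production
Closure: [S' -> .S, S -> .bBA, S -> .B, B -> .ab]


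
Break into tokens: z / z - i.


Scan left to right, longest-match per lexeme
Tokens: ID(z), OP(/), ID(z), OP(-), ID(i)


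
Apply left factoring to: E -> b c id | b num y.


Common prefix: 'b'
Factored: E -> b E', E' -> c id | num y


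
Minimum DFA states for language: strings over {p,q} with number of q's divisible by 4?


Track (count of q) mod 4: states 0..3, accept at 0
Minimal DFA: 4 states


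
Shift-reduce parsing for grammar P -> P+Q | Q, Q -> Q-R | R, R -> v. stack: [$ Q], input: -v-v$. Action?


shift '-' to continue Q -> Q-R
Action: shift


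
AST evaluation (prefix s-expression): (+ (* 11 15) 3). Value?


Evaluate inner: (* 11 15) = 165
Evaluate root: (+ 165 3) = 168
Result: 168


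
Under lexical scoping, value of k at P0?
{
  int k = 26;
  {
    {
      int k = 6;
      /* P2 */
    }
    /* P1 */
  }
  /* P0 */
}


k declared in the same block as P0
k = 26


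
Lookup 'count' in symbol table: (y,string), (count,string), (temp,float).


Lookup 'count' → type string


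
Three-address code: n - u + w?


Break into single-operator statements:
t1 = n - u
t2 = t1 + w


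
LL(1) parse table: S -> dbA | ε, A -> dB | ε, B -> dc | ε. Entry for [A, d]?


For [A, d]: 'd' ∈ FIRST(dB)
Entry: A -> dB


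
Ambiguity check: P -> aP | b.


right-linear, alternatives start with distinct terminals 'a' vs 'b': unique leftmost derivation
Unambiguous


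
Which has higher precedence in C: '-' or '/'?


'/' is multiplicative (level 10); '-' is additive (level 9)
Higher level binds tighter
'/' has higher precedence than '-'


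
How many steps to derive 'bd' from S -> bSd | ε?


Derivation: S => bSd => bd
Steps: 2


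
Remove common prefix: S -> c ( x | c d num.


Common prefix: 'c'
Factored: S -> c S', S' -> ( x | d num


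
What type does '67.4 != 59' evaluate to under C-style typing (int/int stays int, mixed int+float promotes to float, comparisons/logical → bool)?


Operand types: float != int
Rule: comparison yields bool
Result type: bool


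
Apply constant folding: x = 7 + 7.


7 + 7 = 14 at compile time
Optimized: x = 14


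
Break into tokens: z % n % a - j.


Scan left to right, longest-match per lexeme
Tokens: ID(z), OP(%), ID(n), OP(%), ID(a), OP(-), ID(j)


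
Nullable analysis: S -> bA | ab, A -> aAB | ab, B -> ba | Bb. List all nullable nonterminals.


A nonterminal is nullable iff some alternative derives ε (directly, or every symbol in it is nullable)
Nullable: {}


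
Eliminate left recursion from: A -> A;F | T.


Left-recursive alternatives: A;F; non-recursive: T
Introduce A': A -> TA', A' -> ;FA' | ε


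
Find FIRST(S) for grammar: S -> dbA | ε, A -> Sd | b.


Per alternative of S: FIRST(dbA) = {d}; FIRST(ε) = {ε}
FIRST(S) = {d, ε}


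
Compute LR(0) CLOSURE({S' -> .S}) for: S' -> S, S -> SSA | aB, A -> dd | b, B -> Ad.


Start: S' -> .S
For each item with dot before a nonterminal B, add B -> .γ for every B-production
Closure: [S' -> .S, S -> .SSA, S -> .aB]


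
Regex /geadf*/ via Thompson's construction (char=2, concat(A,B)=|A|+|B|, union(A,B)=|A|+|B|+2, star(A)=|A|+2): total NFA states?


Syntax tree has 5 char leaf(s), 0 union(s), 1 star(s)
chars contribute 5×2 = 10; each union adds +2; each star adds +2
Total: 10 + 0 + 2 = 12 states


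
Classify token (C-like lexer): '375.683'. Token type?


Pattern: digits with a decimal point
Type: FLOAT_LITERAL


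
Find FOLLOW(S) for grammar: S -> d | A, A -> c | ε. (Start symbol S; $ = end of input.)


$ ∈ FOLLOW(S). For each A -> αBβ: add FIRST(β)\{ε} to FOLLOW(B); if β nullable, add FOLLOW(A).
FOLLOW(S) = {$}


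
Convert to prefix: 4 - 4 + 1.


left-to-right (same/higher precedence on left): tree is (+ (- 4 4) 1)
Prefix: + - 4 4 1


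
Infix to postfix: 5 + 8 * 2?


* has higher precedence, evaluate 8*2 first
Postfix: 5 8 2 * +


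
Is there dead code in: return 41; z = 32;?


statement follows a return and is unreachable
Dead: 'z = 32'


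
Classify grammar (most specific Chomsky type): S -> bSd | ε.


Single nonterminal LHS, but b^n d^n is not regular
Classification: Type 2 (Context-Free)


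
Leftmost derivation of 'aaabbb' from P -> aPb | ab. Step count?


Derivation: P => aPb => aaPbb => aaabbb
Steps: 3


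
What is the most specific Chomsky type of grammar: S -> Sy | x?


Left-linear: every RHS is a terminal or one nonterminal followed by a terminal
Classification: Type 3 (Regular)


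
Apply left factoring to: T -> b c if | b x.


Common prefix: 'b'
Factored: T -> b T', T' -> c if | x


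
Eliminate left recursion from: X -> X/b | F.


Left-recursive alternatives: X/b; non-recursive: F
Introduce X': X -> FX', X' -> /bX' | ε


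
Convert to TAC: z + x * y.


Break into single-operator statements:
t1 = x * y
t2 = z + t1


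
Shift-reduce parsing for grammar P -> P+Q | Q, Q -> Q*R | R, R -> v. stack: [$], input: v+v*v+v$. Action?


no handle on stack; shift 'v'
Action: shift


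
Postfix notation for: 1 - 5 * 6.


* has higher precedence, evaluate 5*6 first
Postfix: 1 5 6 * -


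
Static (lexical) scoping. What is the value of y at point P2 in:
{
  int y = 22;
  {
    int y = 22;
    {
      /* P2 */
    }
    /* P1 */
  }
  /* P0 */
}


P2's block does not declare y; resolves to the enclosing declaration at depth 1
y = 22


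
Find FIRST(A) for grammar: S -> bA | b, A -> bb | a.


Per alternative of A: FIRST(bb) = {b}; FIRST(a) = {a}
FIRST(A) = {a, b}


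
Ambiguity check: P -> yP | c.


right-linear, alternatives start with distinct terminals 'y' vs 'c': unique leftmost derivation
Unambiguous


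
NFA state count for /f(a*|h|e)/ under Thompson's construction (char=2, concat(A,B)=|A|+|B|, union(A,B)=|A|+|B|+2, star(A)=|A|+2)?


Syntax tree has 4 char leaf(s), 2 union(s), 1 star(s)
chars contribute 4×2 = 8; each union adds +2; each star adds +2
Total: 8 + 4 + 2 = 14 states


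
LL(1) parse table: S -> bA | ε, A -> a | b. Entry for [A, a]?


For [A, a]: 'a' ∈ FIRST(a)
Entry: A -> a


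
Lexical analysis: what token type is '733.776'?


Pattern: digits with a decimal point
Type: FLOAT_LITERAL


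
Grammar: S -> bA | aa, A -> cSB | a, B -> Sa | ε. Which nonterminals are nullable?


A nonterminal is nullable iff some alternative derives ε (directly, or every symbol in it is nullable)
Nullable: {B}


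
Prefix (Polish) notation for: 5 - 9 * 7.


'*' binds tighter: tree is (- 5 (* 9 7))
Prefix: - 5 * 9 7


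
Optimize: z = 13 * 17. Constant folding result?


13 * 17 = 221 at compile time
Optimized: z = 221


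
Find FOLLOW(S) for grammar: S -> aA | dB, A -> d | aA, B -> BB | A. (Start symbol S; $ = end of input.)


$ ∈ FOLLOW(S). For each A -> αBβ: add FIRST(β)\{ε} to FOLLOW(B); if β nullable, add FOLLOW(A).
FOLLOW(S) = {$}


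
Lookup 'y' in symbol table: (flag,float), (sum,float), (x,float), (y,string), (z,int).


Lookup 'y' → type string


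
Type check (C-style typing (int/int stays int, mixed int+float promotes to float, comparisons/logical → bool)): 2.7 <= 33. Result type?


Operand types: float <= int
Rule: comparison yields bool
Result type: bool


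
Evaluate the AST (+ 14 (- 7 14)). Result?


Evaluate inner: (- 7 14) = -7
Evaluate root: (+ 14 -7) = 7
Result: 7


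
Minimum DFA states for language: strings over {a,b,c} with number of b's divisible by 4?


Track (count of b) mod 4: states 0..3, accept at 0
Minimal DFA: 4 states


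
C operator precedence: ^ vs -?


'-' is additive (level 9); '^' is bitwise XOR (level 4)
Higher level binds tighter
'-' has higher precedence than '^'


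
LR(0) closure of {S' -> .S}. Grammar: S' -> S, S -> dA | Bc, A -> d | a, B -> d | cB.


Start: S' -> .S
For each item with dot before a nonterminal B, add B -> .γ for every B-production
Closure: [S' -> .S, S -> .dA, S -> .Bc, B -> .d, B -> .cB]


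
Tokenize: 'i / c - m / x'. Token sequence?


Scan left to right, longest-match per lexeme
Tokens: ID(i), OP(/), ID(c), OP(-), ID(m), OP(/), ID(x)


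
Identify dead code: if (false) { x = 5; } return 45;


condition is constant false, so the whole block is unreachable
Dead: 'if (false) { x = 5; }'


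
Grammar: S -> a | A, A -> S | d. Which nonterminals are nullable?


A nonterminal is nullable iff some alternative derives ε (directly, or every symbol in it is nullable)
Nullable: {}


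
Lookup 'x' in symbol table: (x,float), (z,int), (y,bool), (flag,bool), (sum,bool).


Lookup 'x' → type float


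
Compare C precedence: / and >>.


'/' is multiplicative (level 10); '>>' is shift (level 8)
Higher level binds tighter
'/' has higher precedence than '>>'


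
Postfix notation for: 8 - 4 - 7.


Left to right (same or higher precedence on left)
Postfix: 8 4 - 7 -


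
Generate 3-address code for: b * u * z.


Break into single-operator statements:
t1 = b * u
t2 = t1 * z


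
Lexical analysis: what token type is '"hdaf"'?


Pattern: double-quoted sequence
Type: STRING_LITERAL


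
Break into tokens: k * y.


Scan left to right, longest-match per lexeme
Tokens: ID(k), OP(*), ID(y)


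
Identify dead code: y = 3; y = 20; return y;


first assignment to y is overwritten before any read
Dead: 'y = 3'


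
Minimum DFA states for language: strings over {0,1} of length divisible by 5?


Track length mod 5: states 0..4, accept at 0
Minimal DFA: 5 states


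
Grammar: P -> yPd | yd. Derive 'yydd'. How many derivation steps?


Derivation: P => yPd => yydd
Steps: 2


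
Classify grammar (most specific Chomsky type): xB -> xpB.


LHS has context (more than one symbol) and |LHS| ≤ |RHS|
Classification: Type 1 (Context-Sensitive)


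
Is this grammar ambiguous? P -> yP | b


right-linear, alternatives start with distinct terminals 'y' vs 'b': unique leftmost derivation
Unambiguous


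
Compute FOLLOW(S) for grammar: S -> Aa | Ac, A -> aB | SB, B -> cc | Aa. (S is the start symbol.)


$ ∈ FOLLOW(S). For each A -> αBβ: add FIRST(β)\{ε} to FOLLOW(B); if β nullable, add FOLLOW(A).
FOLLOW(S) = {$, a, c}


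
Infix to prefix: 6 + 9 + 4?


left-to-right (same/higher precedence on left): tree is (+ (+ 6 9) 4)
Prefix: + + 6 9 4


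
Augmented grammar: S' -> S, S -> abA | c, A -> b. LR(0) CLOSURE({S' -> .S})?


Start: S' -> .S
For each item with dot before a nonterminal B, add B -> .γ for every B-production
Closure: [S' -> .S, S -> .abA, S -> .c]


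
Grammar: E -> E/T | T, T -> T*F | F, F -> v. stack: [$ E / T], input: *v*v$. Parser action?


'*' can extend T; shift to build T -> T*F
Action: shift


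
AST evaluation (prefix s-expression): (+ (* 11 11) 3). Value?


Evaluate inner: (* 11 11) = 121
Evaluate root: (+ 121 3) = 124
Result: 124


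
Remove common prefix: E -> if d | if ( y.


Common prefix: 'if'
Factored: E -> if E', E' -> d | ( y


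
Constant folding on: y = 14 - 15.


14 - 15 = -1 at compile time
Optimized: y = -1


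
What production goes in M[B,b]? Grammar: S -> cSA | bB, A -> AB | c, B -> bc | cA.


For [B, b]: 'b' ∈ FIRST(bc)
Entry: B -> bc


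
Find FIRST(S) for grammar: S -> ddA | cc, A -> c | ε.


Per alternative of S: FIRST(ddA) = {d}; FIRST(cc) = {c}
FIRST(S) = {c, d}


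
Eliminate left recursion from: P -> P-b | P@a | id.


Left-recursive alternatives: P-b, P@a; non-recursive: id
Introduce P': P -> idP', P' -> -bP' | @aP' | ε


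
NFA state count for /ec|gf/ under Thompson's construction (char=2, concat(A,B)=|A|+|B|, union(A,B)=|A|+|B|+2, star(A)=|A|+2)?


Syntax tree has 4 char leaf(s), 1 union(s), 0 star(s)
chars contribute 4×2 = 8; each union adds +2; each star adds +2
Total: 8 + 2 + 0 = 10 states


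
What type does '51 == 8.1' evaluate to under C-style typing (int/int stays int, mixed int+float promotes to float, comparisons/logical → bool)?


Operand types: int == float
Rule: comparison yields bool
Result type: bool


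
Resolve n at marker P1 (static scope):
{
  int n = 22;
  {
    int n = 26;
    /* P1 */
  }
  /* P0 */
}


n declared in the same block as P1
n = 26


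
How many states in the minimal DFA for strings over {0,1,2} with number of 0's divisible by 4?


Track (count of 0) mod 4: states 0..3, accept at 0
Minimal DFA: 4 states


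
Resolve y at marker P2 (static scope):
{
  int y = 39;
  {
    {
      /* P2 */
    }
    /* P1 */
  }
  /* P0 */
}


P2's block does not declare y; resolves to the enclosing declaration at depth 0
y = 39


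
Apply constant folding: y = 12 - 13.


12 - 13 = -1 at compile time
Optimized: y = -1


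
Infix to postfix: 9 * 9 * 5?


Left to right (same or higher precedence on left)
Postfix: 9 9 * 5 *


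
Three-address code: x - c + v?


Break into single-operator statements:
t1 = x - c
t2 = t1 + v


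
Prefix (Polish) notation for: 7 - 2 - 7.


left-to-right (same/higher precedence on left): tree is (- (- 7 2) 7)
Prefix: - - 7 2 7


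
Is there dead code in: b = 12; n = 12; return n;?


b is assigned but never read
Dead: 'b = 12'


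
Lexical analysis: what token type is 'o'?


Pattern: letter/underscore followed by alphanumerics, not a keyword
Type: IDENTIFIER


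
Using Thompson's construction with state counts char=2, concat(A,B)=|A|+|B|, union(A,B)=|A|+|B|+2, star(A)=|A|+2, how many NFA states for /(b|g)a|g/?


Syntax tree has 4 char leaf(s), 2 union(s), 0 star(s)
chars contribute 4×2 = 8; each union adds +2; each star adds +2
Total: 8 + 4 + 0 = 12 states


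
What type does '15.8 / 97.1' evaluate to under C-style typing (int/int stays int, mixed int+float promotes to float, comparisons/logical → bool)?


Operand types: float / float
Rule: mixed int/float promotes to float; int/int stays int
Result type: float


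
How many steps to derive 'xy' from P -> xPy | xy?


Derivation: P => xy
Steps: 1


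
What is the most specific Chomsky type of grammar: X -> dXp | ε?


Single nonterminal LHS, but d^n p^n is not regular
Classification: Type 2 (Context-Free)


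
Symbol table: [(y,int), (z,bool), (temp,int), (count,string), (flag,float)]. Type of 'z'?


Lookup 'z' → type bool


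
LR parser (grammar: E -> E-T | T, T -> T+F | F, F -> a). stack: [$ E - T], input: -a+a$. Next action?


handle 'E-T' on top; lookahead ∈ FOLLOW(E) = {-, $}
Action: reduce (E -> E-T)


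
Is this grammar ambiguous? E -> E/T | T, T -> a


precedence layered via separate nonterminal T: deterministic
Unambiguous


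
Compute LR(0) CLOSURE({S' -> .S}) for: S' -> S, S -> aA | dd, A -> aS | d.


Start: S' -> .S
For each item with dot before a nonterminal B, add B -> .γ for every B-production
Closure: [S' -> .S, S -> .aA, S -> .dd]


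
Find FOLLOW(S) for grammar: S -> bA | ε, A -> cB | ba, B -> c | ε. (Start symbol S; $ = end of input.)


$ ∈ FOLLOW(S). For each A -> αBβ: add FIRST(β)\{ε} to FOLLOW(B); if β nullable, add FOLLOW(A).
FOLLOW(S) = {$}


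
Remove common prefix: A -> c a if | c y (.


Common prefix: 'c'
Factored: A -> c A', A' -> a if | y (


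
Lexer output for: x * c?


Scan left to right, longest-match per lexeme
Tokens: ID(x), OP(*), ID(c)


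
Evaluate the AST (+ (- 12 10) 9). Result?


Evaluate inner: (- 12 10) = 2
Evaluate root: (+ 2 9) = 11
Result: 11


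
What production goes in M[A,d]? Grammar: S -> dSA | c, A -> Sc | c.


For [A, d]: 'd' ∈ FIRST(Sc)
Entry: A -> Sc


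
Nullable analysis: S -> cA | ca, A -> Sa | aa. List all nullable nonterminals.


A nonterminal is nullable iff some alternative derives ε (directly, or every symbol in it is nullable)
Nullable: {}


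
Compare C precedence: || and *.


'*' is multiplicative (level 10); '||' is logical OR (level 1)
Higher level binds tighter
'*' has higher precedence than '||'


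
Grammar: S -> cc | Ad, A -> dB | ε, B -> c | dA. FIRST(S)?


Per alternative of S: FIRST(cc) = {c}; FIRST(Ad) = {d}
FIRST(S) = {c, d}


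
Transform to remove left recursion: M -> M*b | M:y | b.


Left-recursive alternatives: M*b, M:y; non-recursive: b
Introduce M': M -> bM', M' -> *bM' | :yM' | ε


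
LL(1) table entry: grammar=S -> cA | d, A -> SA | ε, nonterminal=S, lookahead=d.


For [S, d]: 'd' ∈ FIRST(d)
Entry: S -> d


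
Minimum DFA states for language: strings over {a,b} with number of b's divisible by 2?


Track (count of b) mod 2: states 0..1, accept at 0
Minimal DFA: 2 states


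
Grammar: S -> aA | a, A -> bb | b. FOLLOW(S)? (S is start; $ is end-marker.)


$ ∈ FOLLOW(S). For each A -> αBβ: add FIRST(β)\{ε} to FOLLOW(B); if β nullable, add FOLLOW(A).
FOLLOW(S) = {$}


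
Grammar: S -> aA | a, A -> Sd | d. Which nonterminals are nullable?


A nonterminal is nullable iff some alternative derives ε (directly, or every symbol in it is nullable)
Nullable: {}


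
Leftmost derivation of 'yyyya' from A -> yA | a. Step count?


Derivation: A => yA => yyA => yyyA => yyyyA => yyyya
Steps: 5


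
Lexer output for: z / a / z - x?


Scan left to right, longest-match per lexeme
Tokens: ID(z), OP(/), ID(a), OP(/), ID(z), OP(-), ID(x)


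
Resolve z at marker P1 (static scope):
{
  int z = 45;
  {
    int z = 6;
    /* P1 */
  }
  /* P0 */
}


z declared in the same block as P1
z = 6


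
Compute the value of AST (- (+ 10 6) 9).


Evaluate inner: (+ 10 6) = 16
Evaluate root: (- 16 9) = 7
Result: 7


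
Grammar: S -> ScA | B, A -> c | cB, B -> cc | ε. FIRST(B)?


Per alternative of B: FIRST(cc) = {c}; FIRST(ε) = {ε}
FIRST(B) = {c, ε}


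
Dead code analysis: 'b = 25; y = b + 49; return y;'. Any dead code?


b is read by y's definition; y is returned
No dead code


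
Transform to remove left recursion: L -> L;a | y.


Left-recursive alternatives: L;a; non-recursive: y
Introduce L': L -> yL', L' -> ;aL' | ε


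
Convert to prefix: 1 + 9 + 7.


left-to-right (same/higher precedence on left): tree is (+ (+ 1 9) 7)
Prefix: + + 1 9 7


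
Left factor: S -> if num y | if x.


Common prefix: 'if'
Factored: S -> if S', S' -> num y | x


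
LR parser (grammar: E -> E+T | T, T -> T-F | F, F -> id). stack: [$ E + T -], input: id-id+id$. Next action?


no handle; shift 'id'
Action: shift


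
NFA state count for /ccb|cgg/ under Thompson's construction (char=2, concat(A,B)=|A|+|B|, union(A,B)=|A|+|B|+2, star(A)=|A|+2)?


Syntax tree has 6 char leaf(s), 1 union(s), 0 star(s)
chars contribute 6×2 = 12; each union adds +2; each star adds +2
Total: 12 + 2 + 0 = 14 states


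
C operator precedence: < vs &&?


'<' is relational (level 7); '&&' is logical AND (level 2)
Higher level binds tighter
'<' has higher precedence than '&&'


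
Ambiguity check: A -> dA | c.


right-linear, alternatives start with distinct terminals 'd' vs 'c': unique leftmost derivation
Unambiguous


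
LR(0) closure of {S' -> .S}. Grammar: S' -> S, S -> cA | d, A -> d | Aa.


Start: S' -> .S
For each item with dot before a nonterminal B, add B -> .γ for every B-production
Closure: [S' -> .S, S -> .cA, S -> .d]


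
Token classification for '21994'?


Pattern: digits only
Type: INTEGER_LITERAL


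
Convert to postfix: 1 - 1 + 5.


Left to right (same or higher precedence on left)
Postfix: 1 1 - 5 +


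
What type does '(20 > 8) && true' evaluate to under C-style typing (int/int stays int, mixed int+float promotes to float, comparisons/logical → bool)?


Operand types: bool && bool
Rule: logical operators take bool operands and yield bool
Result type: bool


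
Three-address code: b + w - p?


Break into single-operator statements:
t1 = b + w
t2 = t1 - p


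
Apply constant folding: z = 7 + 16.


7 + 16 = 23 at compile time
Optimized: z = 23


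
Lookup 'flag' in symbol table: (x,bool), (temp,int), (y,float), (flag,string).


Lookup 'flag' → type string


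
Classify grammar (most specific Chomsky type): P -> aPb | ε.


Single nonterminal LHS, but a^n b^n is not regular
Classification: Type 2 (Context-Free)


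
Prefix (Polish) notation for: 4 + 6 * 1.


'*' binds tighter: tree is (+ 4 (* 6 1))
Prefix: + 4 * 6 1


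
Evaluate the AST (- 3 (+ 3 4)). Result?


Evaluate inner: (+ 3 4) = 7
Evaluate root: (- 3 7) = -4
Result: -4


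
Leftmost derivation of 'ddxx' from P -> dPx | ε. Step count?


Derivation: P => dPx => ddPxx => ddxx
Steps: 3


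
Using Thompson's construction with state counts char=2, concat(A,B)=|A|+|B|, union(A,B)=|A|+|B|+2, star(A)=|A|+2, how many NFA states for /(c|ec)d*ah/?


Syntax tree has 6 char leaf(s), 1 union(s), 1 star(s)
chars contribute 6×2 = 12; each union adds +2; each star adds +2
Total: 12 + 2 + 2 = 16 states


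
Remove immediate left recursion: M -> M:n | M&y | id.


Left-recursive alternatives: M:n, M&y; non-recursive: id
Introduce M': M -> idM', M' -> :nM' | &yM' | ε


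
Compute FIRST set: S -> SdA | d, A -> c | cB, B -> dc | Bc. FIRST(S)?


Per alternative of S: FIRST(SdA) = {d}; FIRST(d) = {d}
FIRST(S) = {d}


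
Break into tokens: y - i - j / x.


Scan left to right, longest-match per lexeme
Tokens: ID(y), OP(-), ID(i), OP(-), ID(j), OP(/), ID(x)


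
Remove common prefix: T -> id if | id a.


Common prefix: 'id'
Factored: T -> id T', T' -> if | a


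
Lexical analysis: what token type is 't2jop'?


Pattern: letter/underscore followed by alphanumerics, not a keyword
Type: IDENTIFIER


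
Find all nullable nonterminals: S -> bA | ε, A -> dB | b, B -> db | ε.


A nonterminal is nullable iff some alternative derives ε (directly, or every symbol in it is nullable)
Nullable: {B, S}


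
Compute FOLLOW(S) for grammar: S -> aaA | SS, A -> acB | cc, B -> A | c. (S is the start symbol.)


$ ∈ FOLLOW(S). For each A -> αBβ: add FIRST(β)\{ε} to FOLLOW(B); if β nullable, add FOLLOW(A).
FOLLOW(S) = {$, a}


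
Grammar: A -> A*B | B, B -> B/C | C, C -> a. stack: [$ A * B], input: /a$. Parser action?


'/' can extend B; shift to build B -> B/C
Action: shift


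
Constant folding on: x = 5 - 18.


5 - 18 = -13 at compile time
Optimized: x = -13


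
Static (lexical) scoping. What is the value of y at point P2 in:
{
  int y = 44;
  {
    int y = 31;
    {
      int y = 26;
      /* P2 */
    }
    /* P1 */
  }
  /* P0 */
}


y declared in the same block as P2
y = 26


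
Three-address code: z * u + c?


Break into single-operator statements:
t1 = z * u
t2 = t1 + c


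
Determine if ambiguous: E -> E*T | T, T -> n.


precedence layered via separate nonterminal T: deterministic
Unambiguous


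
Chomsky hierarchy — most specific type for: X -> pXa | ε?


Single nonterminal LHS, but p^n a^n is not regular
Classification: Type 2 (Context-Free)


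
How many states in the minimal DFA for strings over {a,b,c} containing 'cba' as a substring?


KMP-style automaton: 3 progress states + 1 absorbing accept = 4
Minimal DFA: 4 states


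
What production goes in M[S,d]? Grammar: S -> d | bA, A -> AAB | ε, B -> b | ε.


For [S, d]: 'd' ∈ FIRST(d)
Entry: S -> d


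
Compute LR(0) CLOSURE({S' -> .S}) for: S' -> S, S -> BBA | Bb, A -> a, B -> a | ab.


Start: S' -> .S
For each item with dot before a nonterminal B, add B -> .γ for every B-production
Closure: [S' -> .S, S -> .BBA, S -> .Bb, B -> .a, B -> .ab]


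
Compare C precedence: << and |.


'<<' is shift (level 8); '|' is bitwise OR (level 3)
Higher level binds tighter
'<<' has higher precedence than '|'


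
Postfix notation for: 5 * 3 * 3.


Left to right (same or higher precedence on left)
Postfix: 5 3 * 3 *


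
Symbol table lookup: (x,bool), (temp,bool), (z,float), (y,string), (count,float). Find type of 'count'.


Lookup 'count' → type float


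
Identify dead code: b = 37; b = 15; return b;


first assignment to b is overwritten before any read
Dead: 'b = 37'


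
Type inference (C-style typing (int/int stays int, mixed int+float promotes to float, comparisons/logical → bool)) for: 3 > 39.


Operand types: int > int
Rule: comparison yields bool
Result type: bool


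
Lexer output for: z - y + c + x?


Scan left to right, longest-match per lexeme
Tokens: ID(z), OP(-), ID(y), OP(+), ID(c), OP(+), ID(x)


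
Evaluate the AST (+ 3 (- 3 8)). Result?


Evaluate inner: (- 3 8) = -5
Evaluate root: (+ 3 -5) = -2
Result: -2


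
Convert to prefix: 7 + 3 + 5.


left-to-right (same/higher precedence on left): tree is (+ (+ 7 3) 5)
Prefix: + + 7 3 5


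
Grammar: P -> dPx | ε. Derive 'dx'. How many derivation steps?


Derivation: P => dPx => dx
Steps: 2


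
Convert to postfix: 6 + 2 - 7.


Left to right (same or higher precedence on left)
Postfix: 6 2 + 7 -


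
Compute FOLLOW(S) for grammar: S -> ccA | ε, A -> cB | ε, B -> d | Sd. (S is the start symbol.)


$ ∈ FOLLOW(S). For each A -> αBβ: add FIRST(β)\{ε} to FOLLOW(B); if β nullable, add FOLLOW(A).
FOLLOW(S) = {$, d}


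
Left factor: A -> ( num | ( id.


Common prefix: '('
Factored: A -> ( A', A' -> num | id


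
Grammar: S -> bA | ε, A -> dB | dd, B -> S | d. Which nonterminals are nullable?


A nonterminal is nullable iff some alternative derives ε (directly, or every symbol in it is nullable)
Nullable: {B, S}


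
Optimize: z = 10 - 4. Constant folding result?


10 - 4 = 6 at compile time
Optimized: z = 6


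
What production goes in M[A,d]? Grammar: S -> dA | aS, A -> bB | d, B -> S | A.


For [A, d]: 'd' ∈ FIRST(d)
Entry: A -> d


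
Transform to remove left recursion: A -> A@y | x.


Left-recursive alternatives: A@y; non-recursive: x
Introduce A': A -> xA', A' -> @yA' | ε


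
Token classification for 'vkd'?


Pattern: letter/underscore followed by alphanumerics, not a keyword
Type: IDENTIFIER


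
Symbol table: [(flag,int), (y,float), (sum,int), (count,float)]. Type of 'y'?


Lookup 'y' → type float


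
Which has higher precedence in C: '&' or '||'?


'&' is bitwise AND (level 5); '||' is logical OR (level 1)
Higher level binds tighter
'&' has higher precedence than '||'


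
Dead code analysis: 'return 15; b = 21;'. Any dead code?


statement follows a return and is unreachable
Dead: 'b = 21'


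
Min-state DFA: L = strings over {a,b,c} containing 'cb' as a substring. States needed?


KMP-style automaton: 2 progress states + 1 absorbing accept = 3
Minimal DFA: 3 states


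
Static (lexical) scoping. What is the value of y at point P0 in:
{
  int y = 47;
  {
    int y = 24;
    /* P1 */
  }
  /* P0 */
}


y declared in the same block as P0
y = 47


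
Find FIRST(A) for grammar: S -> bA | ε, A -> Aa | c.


Per alternative of A: FIRST(Aa) = {c}; FIRST(c) = {c}
FIRST(A) = {c}


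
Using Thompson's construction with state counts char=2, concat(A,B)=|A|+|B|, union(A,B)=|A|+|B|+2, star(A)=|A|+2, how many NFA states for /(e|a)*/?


Syntax tree has 2 char leaf(s), 1 union(s), 1 star(s)
chars contribute 2×2 = 4; each union adds +2; each star adds +2
Total: 4 + 2 + 2 = 8 states


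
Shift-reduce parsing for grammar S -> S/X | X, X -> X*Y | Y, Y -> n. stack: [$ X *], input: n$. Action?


no handle; shift 'n'
Action: shift


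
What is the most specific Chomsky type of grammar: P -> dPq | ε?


Single nonterminal LHS, but d^n q^n is not regular
Classification: Type 2 (Context-Free)


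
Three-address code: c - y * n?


Break into single-operator statements:
t1 = y * n
t2 = c - t1


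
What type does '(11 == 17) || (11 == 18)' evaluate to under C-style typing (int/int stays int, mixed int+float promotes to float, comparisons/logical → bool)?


Operand types: bool || bool
Rule: logical operators take bool operands and yield bool
Result type: bool


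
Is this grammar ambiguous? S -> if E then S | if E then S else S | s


dangling else: 'if E then if E then s else s' parses two ways
Ambiguous


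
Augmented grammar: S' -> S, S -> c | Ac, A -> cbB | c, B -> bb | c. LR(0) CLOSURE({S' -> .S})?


Start: S' -> .S
For each item with dot before a nonterminal B, add B -> .γ for every B-production
Closure: [S' -> .S, S -> .c, S -> .Ac, A -> .cbB, A -> .c]


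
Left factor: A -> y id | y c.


Common prefix: 'y'
Factored: A -> y A', A' -> id | c


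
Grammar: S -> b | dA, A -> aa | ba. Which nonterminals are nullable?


A nonterminal is nullable iff some alternative derives ε (directly, or every symbol in it is nullable)
Nullable: {}


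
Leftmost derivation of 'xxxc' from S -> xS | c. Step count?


Derivation: S => xS => xxS => xxxS => xxxc
Steps: 4


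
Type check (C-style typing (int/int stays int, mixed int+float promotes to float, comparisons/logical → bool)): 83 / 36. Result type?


Operand types: int / int
Rule: mixed int/float promotes to float; int/int stays int
Result type: int


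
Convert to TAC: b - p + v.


Break into single-operator statements:
t1 = b - p
t2 = t1 + v


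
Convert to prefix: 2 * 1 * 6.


left-to-right (same/higher precedence on left): tree is (* (* 2 1) 6)
Prefix: * * 2 1 6


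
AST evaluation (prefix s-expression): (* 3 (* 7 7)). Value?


Evaluate inner: (* 7 7) = 49
Evaluate root: (* 3 49) = 147
Result: 147


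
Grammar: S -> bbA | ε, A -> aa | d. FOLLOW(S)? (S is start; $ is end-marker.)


$ ∈ FOLLOW(S). For each A -> αBβ: add FIRST(β)\{ε} to FOLLOW(B); if β nullable, add FOLLOW(A).
FOLLOW(S) = {$}


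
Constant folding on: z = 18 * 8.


18 * 8 = 144 at compile time
Optimized: z = 144


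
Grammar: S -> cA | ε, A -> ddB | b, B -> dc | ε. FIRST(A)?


Per alternative of A: FIRST(ddB) = {d}; FIRST(b) = {b}
FIRST(A) = {b, d}


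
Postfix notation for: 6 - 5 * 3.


* has higher precedence, evaluate 5*3 first
Postfix: 6 5 3 * -


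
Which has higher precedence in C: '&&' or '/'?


'/' is multiplicative (level 10); '&&' is logical AND (level 2)
Higher level binds tighter
'/' has higher precedence than '&&'


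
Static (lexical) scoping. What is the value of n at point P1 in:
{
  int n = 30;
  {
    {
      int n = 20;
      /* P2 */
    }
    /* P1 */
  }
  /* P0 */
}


P1's block does not declare n; resolves to the enclosing declaration at depth 0
n = 30


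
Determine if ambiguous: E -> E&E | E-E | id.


'id&id-id' has two parse trees (no precedence encoded between & and -)
Ambiguous


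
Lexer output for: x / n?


Scan left to right, longest-match per lexeme
Tokens: ID(x), OP(/), ID(n)


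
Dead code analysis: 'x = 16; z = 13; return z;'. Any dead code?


x is assigned but never read
Dead: 'x = 16'


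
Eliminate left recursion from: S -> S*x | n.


Left-recursive alternatives: S*x; non-recursive: n
Introduce S': S -> nS', S' -> *xS' | ε


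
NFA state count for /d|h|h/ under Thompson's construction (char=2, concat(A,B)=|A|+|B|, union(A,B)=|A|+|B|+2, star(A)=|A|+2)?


Syntax tree has 3 char leaf(s), 2 union(s), 0 star(s)
chars contribute 3×2 = 6; each union adds +2; each star adds +2
Total: 6 + 4 + 0 = 10 states


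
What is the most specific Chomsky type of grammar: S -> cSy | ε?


Single nonterminal LHS, but c^n y^n is not regular
Classification: Type 2 (Context-Free)


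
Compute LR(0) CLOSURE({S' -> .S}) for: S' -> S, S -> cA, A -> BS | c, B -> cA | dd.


Start: S' -> .S
For each item with dot before a nonterminal B, add B -> .γ for every B-production
Closure: [S' -> .S, S -> .cA]


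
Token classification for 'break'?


Pattern: reserved word
Type: KEYWORD


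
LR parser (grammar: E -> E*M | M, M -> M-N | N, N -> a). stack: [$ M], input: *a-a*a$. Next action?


lookahead ∉ {-} so M won't extend; reduce E -> M
Action: reduce (E -> M)


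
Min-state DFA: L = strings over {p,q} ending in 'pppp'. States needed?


Track the longest suffix of input matching a prefix of 'pppp': 5 classes (prefixes of length 0..4)
Minimal DFA: 5 states


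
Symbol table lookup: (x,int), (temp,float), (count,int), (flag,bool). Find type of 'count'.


Lookup 'count' → type int


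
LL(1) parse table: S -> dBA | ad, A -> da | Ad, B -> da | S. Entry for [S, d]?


For [S, d]: 'd' ∈ FIRST(dBA)
Entry: S -> dBA


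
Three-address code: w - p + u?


Break into single-operator statements:
t1 = w - p
t2 = t1 + u


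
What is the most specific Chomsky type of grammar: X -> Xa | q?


Left-linear: every RHS is a terminal or one nonterminal followed by a terminal
Classification: Type 3 (Regular)


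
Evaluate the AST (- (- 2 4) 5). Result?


Evaluate inner: (- 2 4) = -2
Evaluate root: (- -2 5) = -7
Result: -7


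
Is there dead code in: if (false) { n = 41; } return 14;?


condition is constant false, so the whole block is unreachable
Dead: 'if (false) { n = 41; }'


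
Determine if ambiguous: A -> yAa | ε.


balanced y^n…a^n: each string has a unique parse
Unambiguous


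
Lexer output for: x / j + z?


Scan left to right, longest-match per lexeme
Tokens: ID(x), OP(/), ID(j), OP(+), ID(z)


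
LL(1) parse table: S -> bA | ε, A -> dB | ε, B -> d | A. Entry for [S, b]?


For [S, b]: 'b' ∈ FIRST(bA)
Entry: S -> bA


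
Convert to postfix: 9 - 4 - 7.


Left to right (same or higher precedence on left)
Postfix: 9 4 - 7 -


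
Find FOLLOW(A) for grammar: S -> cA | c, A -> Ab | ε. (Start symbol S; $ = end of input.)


$ ∈ FOLLOW(S). For each A -> αBβ: add FIRST(β)\{ε} to FOLLOW(B); if β nullable, add FOLLOW(A).
FOLLOW(A) = {$, b}


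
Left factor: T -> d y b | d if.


Common prefix: 'd'
Factored: T -> d T', T' -> y b | if


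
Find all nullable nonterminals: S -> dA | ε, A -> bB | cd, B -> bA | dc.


A nonterminal is nullable iff some alternative derives ε (directly, or every symbol in it is nullable)
Nullable: {S}


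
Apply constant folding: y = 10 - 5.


10 - 5 = 5 at compile time
Optimized: y = 5


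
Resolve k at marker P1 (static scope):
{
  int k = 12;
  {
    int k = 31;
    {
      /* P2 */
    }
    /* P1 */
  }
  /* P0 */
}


k declared in the same block as P1
k = 31


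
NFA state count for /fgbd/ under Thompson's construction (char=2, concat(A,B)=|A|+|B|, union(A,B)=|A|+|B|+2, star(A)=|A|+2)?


Syntax tree has 4 char leaf(s), 0 union(s), 0 star(s)
chars contribute 4×2 = 8; each union adds +2; each star adds +2
Total: 8 + 0 + 0 = 8 states


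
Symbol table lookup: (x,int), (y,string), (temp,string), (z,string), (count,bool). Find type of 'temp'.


Lookup 'temp' → type string


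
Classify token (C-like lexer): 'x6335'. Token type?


Pattern: letter/underscore followed by alphanumerics, not a keyword
Type: IDENTIFIER


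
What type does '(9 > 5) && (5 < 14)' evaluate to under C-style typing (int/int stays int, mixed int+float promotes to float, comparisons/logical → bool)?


Operand types: bool && bool
Rule: logical operators take bool operands and yield bool
Result type: bool


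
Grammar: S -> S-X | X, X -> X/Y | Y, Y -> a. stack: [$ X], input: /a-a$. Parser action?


shift '/' to continue X -> X/Y
Action: shift


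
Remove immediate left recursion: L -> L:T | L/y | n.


Left-recursive alternatives: L:T, L/y; non-recursive: n
Introduce L': L -> nL', L' -> :TL' | /yL' | ε


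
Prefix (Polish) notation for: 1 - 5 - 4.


left-to-right (same/higher precedence on left): tree is (- (- 1 5) 4)
Prefix: - - 1 5 4


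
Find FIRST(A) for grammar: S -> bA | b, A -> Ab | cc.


Per alternative of A: FIRST(Ab) = {c}; FIRST(cc) = {c}
FIRST(A) = {c}


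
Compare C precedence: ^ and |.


'^' is bitwise XOR (level 4); '|' is bitwise OR (level 3)
Higher level binds tighter
'^' has higher precedence than '|'
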